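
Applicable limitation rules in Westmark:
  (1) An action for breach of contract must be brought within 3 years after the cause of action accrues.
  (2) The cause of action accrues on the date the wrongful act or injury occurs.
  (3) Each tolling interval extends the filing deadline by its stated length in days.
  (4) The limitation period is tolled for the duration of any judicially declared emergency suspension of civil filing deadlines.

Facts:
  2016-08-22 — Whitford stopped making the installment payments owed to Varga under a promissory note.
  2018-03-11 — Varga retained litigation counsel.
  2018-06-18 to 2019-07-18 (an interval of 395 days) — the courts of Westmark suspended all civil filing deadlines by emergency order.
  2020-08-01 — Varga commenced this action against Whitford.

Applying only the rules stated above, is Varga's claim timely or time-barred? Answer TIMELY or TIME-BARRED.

The claim accrued on 2016-08-22, when the wrongful act occurred.
Adding the 3 years base period to 2016-08-22 gives a deadline of 2019-08-22, before any tolling.
Because the emergency suspension of filing deadlines ran from 2018-06-18 to 2019-07-18, the deadline is extended by 395 days to 2020-09-20.
None of the other events listed affects the running of the period under the stated rules.
Varga filed on 2020-08-01, before the 2020-09-20 deadline, so the action is timely.

TIMELY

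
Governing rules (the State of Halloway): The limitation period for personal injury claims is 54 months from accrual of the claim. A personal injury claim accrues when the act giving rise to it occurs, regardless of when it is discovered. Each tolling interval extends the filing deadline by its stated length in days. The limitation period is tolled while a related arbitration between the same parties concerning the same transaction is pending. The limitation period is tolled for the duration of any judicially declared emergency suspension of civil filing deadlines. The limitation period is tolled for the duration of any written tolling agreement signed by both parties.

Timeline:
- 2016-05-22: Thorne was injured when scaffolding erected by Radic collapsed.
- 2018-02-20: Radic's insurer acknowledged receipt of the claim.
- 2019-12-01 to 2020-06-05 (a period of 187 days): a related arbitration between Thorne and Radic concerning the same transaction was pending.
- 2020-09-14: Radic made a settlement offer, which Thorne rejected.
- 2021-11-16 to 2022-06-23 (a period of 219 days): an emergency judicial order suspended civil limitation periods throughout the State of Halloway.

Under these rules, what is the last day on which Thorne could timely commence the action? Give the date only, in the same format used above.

2021-05-28

The claim accrued on 2016-05-22, when the wrongful act occurred.
54 months from 2016-05-22 is 2020-11-22.
The pending related arbitration from 2019-12-01 to 2020-06-05 tolled the period for 187 days, extending the deadline to 2021-05-28.
By the time the emergency suspension of filing deadlines began on 2021-11-16, the limitation period had already expired on 2021-05-28; that interval cannot revive it.
None of the other events listed affects the running of the period under the stated rules.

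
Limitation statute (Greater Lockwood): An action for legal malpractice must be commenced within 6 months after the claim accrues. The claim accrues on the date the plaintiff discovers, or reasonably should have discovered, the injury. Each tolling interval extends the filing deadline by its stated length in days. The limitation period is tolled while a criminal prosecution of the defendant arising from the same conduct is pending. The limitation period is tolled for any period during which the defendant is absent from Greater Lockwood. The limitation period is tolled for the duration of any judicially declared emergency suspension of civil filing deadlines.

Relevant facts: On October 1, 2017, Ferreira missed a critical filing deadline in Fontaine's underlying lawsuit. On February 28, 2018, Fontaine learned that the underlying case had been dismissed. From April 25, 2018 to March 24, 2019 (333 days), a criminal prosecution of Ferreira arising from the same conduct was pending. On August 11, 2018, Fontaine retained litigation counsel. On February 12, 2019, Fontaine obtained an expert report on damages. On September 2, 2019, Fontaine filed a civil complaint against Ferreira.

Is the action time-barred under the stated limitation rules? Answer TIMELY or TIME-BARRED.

Accrual is tied to discovery, so the period began on February 28, 2018 rather than on October 1, 2017 when the act occurred.
6 months from February 28, 2018 is August 28, 2018.
The pending criminal prosecution from April 25, 2018 to March 24, 2019 tolled the period for 333 days, extending the deadline to July 27, 2019.
Nothing else in the chronology tolls or restarts the period.
Fontaine filed on September 2, 2019, after the July 27, 2019 deadline, so the action is time-barred.

TIME-BARRED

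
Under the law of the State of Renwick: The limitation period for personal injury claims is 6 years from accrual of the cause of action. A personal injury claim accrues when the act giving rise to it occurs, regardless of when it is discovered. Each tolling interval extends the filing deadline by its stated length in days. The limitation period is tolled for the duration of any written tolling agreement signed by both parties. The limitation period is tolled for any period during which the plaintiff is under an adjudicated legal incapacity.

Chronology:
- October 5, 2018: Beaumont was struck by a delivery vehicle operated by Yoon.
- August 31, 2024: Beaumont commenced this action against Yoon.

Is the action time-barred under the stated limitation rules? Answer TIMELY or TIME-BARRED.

TIMELY

The claim accrued on October 5, 2018, when the wrongful act occurred.
6 years from October 5, 2018 is October 5, 2024.
Beaumont filed on August 31, 2024, before the October 5, 2024 deadline, so the action is timely.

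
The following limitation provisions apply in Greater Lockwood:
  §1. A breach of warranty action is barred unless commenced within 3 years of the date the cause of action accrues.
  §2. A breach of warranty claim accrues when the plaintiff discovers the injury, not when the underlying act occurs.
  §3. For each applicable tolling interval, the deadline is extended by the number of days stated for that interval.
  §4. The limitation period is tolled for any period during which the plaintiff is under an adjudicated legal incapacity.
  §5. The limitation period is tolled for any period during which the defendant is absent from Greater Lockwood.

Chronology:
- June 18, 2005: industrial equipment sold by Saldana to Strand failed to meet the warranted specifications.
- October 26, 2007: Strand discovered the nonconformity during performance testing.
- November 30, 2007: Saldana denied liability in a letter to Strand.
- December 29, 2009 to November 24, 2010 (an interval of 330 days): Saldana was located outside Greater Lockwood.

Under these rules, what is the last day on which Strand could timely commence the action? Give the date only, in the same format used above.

September 21, 2011

Accrual is tied to discovery, so the period began on October 26, 2007 rather than on June 18, 2005 when the act occurred.
Adding the 3 years base period to October 26, 2007 gives a deadline of October 26, 2010, before any tolling.
Because the defendant's absence from the jurisdiction ran from December 29, 2009 to November 24, 2010, the deadline is extended by 330 days to September 21, 2011.
None of the other events listed affects the running of the period under the stated rules.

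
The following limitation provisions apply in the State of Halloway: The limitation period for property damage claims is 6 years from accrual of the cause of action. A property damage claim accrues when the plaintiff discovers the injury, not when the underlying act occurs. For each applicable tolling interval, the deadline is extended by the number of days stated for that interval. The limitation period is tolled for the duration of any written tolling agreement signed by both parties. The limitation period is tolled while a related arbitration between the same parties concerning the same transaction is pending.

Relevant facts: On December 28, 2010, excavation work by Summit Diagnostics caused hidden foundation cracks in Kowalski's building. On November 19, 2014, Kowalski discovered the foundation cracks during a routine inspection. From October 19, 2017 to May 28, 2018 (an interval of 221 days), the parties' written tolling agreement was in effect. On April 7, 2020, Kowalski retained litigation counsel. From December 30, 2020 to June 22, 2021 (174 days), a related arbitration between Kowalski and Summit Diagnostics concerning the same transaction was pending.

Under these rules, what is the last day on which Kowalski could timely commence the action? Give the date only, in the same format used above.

Accrual is tied to discovery, so the period began on November 19, 2014 rather than on December 28, 2010 when the act occurred.
Adding the 6 years base period to November 19, 2014 gives a deadline of November 19, 2020, before any tolling.
The period was tolled for 221 days by the written tolling agreement (October 19, 2017 to May 28, 2018), pushing the deadline to June 28, 2021.
The period was tolled for 174 days by the pending related arbitration (December 30, 2020 to June 22, 2021), pushing the deadline to December 19, 2021.
None of the other events listed affects the running of the period under the stated rules.

December 19, 2021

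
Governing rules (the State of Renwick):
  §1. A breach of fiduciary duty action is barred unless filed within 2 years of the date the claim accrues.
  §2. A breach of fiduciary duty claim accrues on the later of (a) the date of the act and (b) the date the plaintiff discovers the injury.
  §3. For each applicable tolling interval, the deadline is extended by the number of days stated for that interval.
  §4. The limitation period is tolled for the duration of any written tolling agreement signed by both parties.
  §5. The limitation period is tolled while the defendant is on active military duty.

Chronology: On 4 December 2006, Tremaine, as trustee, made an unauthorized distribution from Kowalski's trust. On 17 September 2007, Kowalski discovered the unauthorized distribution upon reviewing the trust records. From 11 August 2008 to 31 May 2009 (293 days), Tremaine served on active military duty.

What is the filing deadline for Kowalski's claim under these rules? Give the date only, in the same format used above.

Because discovery on 17 September 2007 post-dates the 4 December 2006 act, accrual under the later-of rule falls on 17 September 2007.
The untolled deadline — 2 years after 17 September 2007 — is 17 September 2009.
The defendant's active military service from 11 August 2008 to 31 May 2009 tolled the period for 293 days, extending the deadline to 7 July 2010.

7 July 2010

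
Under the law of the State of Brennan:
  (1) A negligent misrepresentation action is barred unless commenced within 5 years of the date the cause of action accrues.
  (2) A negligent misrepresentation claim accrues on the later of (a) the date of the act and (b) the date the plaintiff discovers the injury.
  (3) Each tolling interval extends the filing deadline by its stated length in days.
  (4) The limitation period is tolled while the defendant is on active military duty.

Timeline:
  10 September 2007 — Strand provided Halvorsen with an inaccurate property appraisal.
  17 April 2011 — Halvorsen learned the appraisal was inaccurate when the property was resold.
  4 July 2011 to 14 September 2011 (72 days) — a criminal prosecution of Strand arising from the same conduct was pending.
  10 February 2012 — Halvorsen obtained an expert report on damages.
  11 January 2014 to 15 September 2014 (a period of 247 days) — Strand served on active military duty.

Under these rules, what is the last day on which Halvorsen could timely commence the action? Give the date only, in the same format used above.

Taking the later of the act (10 September 2007) and discovery (17 April 2011), the claim accrued on 17 April 2011.
5 years from 17 April 2011 is 17 April 2016.
Because the defendant's active military service ran from 11 January 2014 to 15 September 2014, the deadline is extended by 247 days to 20 December 2016.
Although a criminal prosecution ran from 4 July 2011 to 14 September 2011, the stated rules do not make that a tolling event, so it is disregarded.
The other events in the timeline have no effect on the limitation period under the stated rules.

20 December 2016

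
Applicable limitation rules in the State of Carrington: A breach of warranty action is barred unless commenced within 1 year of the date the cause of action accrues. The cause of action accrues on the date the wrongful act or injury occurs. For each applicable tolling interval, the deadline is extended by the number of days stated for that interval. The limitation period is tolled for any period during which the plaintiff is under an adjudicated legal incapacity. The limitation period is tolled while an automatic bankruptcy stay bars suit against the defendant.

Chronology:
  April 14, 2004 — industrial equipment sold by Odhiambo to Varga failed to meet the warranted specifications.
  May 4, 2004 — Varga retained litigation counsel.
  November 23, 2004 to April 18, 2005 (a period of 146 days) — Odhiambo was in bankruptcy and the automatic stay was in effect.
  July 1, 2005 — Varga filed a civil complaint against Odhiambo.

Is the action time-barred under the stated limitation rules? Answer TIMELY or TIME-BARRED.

The claim accrued on April 14, 2004, when the wrongful act occurred.
The untolled deadline — 1 year after April 14, 2004 — is April 14, 2005.
Because the automatic bankruptcy stay ran from November 23, 2004 to April 18, 2005, the deadline is extended by 146 days to September 7, 2005.
None of the other events listed affects the running of the period under the stated rules.
Varga filed on July 1, 2005, before the September 7, 2005 deadline, so the action is timely.

TIMELY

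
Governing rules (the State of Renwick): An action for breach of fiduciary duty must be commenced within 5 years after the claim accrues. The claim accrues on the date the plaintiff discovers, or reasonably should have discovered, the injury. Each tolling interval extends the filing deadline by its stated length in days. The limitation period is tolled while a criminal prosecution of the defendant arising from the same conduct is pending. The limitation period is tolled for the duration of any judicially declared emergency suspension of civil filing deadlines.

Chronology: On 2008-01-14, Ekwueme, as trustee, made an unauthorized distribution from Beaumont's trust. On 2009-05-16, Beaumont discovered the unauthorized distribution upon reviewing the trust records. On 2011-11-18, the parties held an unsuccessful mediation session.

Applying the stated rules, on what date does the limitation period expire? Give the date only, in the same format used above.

The claim did not accrue until Beaumont discovered the injury on 2009-05-16; the 2008-01-14 act date does not start the clock under the stated rule.
The untolled deadline — 5 years after 2009-05-16 — is 2014-05-16.
None of the other events listed affects the running of the period under the stated rules.

2014-05-16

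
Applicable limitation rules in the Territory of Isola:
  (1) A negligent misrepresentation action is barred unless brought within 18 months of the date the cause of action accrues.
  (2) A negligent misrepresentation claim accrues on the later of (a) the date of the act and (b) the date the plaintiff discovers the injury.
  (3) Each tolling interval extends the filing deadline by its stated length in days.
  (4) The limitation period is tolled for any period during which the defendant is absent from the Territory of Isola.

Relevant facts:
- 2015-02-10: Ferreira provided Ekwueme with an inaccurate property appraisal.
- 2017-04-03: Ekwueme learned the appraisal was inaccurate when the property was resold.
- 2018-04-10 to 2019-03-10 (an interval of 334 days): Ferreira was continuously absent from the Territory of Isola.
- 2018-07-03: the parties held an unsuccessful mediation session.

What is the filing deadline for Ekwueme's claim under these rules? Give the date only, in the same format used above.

2019-09-02

The claim accrued on 2017-04-03 — the later of the 2015-02-10 act and the 2017-04-03 discovery.
The untolled deadline — 18 months after 2017-04-03 — is 2018-10-03.
The period was tolled for 334 days by the defendant's absence from the jurisdiction (2018-04-10 to 2019-03-10), pushing the deadline to 2019-09-02.
Nothing else in the chronology tolls or restarts the period.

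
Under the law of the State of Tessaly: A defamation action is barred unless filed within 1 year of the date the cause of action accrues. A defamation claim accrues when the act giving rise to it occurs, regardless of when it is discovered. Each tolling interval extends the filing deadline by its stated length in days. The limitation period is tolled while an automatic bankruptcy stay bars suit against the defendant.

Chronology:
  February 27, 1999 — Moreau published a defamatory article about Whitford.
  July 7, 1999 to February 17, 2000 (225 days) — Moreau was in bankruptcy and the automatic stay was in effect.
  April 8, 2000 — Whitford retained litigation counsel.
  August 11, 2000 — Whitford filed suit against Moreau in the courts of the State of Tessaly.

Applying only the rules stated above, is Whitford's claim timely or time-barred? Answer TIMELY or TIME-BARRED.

TIMELY

The claim accrued on February 27, 1999, when the wrongful act occurred.
Adding the 1 year base period to February 27, 1999 gives a deadline of February 27, 2000, before any tolling.
The automatic bankruptcy stay from July 7, 1999 to February 17, 2000 tolled the period for 225 days, extending the deadline to October 9, 2000.
None of the other events listed affects the running of the period under the stated rules.
The August 11, 2000 filing precedes the October 9, 2000 deadline; the claim is timely.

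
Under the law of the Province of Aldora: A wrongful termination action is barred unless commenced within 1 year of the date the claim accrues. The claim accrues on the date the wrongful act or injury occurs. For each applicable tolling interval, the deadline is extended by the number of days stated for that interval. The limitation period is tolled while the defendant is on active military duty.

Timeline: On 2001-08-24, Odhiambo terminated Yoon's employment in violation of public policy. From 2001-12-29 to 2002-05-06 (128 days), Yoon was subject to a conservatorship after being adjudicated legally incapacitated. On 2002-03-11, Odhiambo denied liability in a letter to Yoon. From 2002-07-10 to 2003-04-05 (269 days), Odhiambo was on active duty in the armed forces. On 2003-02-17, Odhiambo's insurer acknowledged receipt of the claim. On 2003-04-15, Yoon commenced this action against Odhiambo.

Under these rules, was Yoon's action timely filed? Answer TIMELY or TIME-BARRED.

TIMELY

The claim accrued on 2001-08-24, the date of the act.
1 year from 2001-08-24 is 2002-08-24.
The defendant's active military service from 2002-07-10 to 2003-04-05 tolled the period for 269 days, extending the deadline to 2003-05-20.
No stated provision tolls the period for the plaintiff's incapacity, so the interval from 2001-12-29 to 2002-05-06 has no effect on the deadline.
The other events in the timeline have no effect on the limitation period under the stated rules.
Yoon filed on 2003-04-15, before the 2003-05-20 deadline, so the action is timely.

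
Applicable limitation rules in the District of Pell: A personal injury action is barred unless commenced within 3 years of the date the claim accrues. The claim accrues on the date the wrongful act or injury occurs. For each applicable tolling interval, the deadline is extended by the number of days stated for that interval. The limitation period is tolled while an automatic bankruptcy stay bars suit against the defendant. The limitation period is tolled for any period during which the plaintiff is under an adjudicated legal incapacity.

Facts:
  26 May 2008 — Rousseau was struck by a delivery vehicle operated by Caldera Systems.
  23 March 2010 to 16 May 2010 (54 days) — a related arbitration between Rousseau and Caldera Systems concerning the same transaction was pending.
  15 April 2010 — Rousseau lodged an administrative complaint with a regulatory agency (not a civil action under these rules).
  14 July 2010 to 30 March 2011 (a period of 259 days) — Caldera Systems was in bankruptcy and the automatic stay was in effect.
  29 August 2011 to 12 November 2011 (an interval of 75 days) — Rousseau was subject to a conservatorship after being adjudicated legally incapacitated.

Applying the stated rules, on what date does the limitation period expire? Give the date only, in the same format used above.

The claim accrued on 26 May 2008, when the wrongful act occurred.
3 years from 26 May 2008 is 26 May 2011.
The period was tolled for 259 days by the automatic bankruptcy stay (14 July 2010 to 30 March 2011), pushing the deadline to 9 February 2012.
Because the plaintiff's legal incapacity ran from 29 August 2011 to 12 November 2011, the deadline is extended by 75 days to 24 April 2012.
Although a pending arbitration ran from 23 March 2010 to 16 May 2010, the stated rules do not make that a tolling event, so it is disregarded.
None of the other events listed affects the running of the period under the stated rules.

24 April 2012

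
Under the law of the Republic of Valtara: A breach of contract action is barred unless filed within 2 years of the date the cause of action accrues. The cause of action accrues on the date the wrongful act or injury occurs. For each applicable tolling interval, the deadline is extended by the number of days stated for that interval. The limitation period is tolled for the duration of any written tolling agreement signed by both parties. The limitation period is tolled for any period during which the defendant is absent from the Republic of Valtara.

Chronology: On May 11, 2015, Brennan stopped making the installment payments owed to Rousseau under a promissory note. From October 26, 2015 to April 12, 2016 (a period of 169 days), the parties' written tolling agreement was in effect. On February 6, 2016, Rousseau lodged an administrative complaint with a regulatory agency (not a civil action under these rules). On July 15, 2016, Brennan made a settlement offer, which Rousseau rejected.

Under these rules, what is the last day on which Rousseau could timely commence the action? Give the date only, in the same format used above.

The cause of action accrued on May 11, 2015, the date of the act.
The untolled deadline — 2 years after May 11, 2015 — is May 11, 2017.
Because the written tolling agreement ran from October 26, 2015 to April 12, 2016, the deadline is extended by 169 days to October 27, 2017.
The other events in the timeline have no effect on the limitation period under the stated rules.

October 27, 2017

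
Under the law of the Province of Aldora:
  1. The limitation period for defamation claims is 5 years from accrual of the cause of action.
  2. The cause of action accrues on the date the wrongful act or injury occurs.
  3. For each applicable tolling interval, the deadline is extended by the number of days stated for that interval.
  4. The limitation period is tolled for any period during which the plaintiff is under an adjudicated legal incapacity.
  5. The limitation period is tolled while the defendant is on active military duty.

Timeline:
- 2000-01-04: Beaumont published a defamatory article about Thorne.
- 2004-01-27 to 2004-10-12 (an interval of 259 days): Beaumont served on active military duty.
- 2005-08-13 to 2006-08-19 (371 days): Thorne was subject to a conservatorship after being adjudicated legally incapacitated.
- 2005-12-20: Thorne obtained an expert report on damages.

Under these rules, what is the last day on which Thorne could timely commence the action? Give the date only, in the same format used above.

2006-09-26

The claim accrued on 2000-01-04, when the wrongful act occurred.
Adding the 5 years base period to 2000-01-04 gives a deadline of 2005-01-04, before any tolling.
Because the defendant's active military service ran from 2004-01-27 to 2004-10-12, the deadline is extended by 259 days to 2005-09-20.
The period was tolled for 371 days by the plaintiff's legal incapacity (2005-08-13 to 2006-08-19), pushing the deadline to 2006-09-26.
Nothing else in the chronology tolls or restarts the period.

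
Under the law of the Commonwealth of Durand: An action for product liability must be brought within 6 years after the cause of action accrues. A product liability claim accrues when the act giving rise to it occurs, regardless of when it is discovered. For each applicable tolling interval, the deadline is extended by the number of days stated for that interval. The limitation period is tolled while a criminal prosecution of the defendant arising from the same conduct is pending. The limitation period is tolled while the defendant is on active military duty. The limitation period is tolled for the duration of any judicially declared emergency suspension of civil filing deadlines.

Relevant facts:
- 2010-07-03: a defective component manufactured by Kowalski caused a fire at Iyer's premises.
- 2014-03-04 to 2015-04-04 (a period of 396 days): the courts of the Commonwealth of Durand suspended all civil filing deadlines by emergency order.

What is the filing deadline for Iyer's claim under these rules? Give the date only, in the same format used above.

The cause of action accrued on 2010-07-03, the date of the act.
The untolled deadline — 6 years after 2010-07-03 — is 2016-07-03.
Because the emergency suspension of filing deadlines ran from 2014-03-04 to 2015-04-04, the deadline is extended by 396 days to 2017-08-03.

2017-08-03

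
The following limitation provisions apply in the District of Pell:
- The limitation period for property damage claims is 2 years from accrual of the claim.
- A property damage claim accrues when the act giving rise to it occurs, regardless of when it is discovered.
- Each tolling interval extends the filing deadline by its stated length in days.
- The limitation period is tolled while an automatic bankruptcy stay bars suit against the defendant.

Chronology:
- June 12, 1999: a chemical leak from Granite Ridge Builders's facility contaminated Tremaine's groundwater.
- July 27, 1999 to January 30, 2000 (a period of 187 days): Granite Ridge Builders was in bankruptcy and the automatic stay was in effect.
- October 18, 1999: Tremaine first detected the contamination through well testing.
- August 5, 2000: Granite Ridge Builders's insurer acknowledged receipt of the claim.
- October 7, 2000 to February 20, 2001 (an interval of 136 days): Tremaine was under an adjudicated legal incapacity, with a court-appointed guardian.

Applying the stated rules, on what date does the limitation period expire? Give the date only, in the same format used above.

Because the rule ties accrual to occurrence, the claim accrued on June 12, 1999, not on the October 18, 1999 discovery date.
Adding the 2 years base period to June 12, 1999 gives a deadline of June 12, 2001, before any tolling.
The automatic bankruptcy stay from July 27, 1999 to January 30, 2000 tolled the period for 187 days, extending the deadline to December 16, 2001.
The plaintiff's legal incapacity from October 7, 2000 to February 20, 2001 does not toll the period, because no stated rule makes the plaintiff's incapacity a tolling event.
The other events in the timeline have no effect on the limitation period under the stated rules.

December 16, 2001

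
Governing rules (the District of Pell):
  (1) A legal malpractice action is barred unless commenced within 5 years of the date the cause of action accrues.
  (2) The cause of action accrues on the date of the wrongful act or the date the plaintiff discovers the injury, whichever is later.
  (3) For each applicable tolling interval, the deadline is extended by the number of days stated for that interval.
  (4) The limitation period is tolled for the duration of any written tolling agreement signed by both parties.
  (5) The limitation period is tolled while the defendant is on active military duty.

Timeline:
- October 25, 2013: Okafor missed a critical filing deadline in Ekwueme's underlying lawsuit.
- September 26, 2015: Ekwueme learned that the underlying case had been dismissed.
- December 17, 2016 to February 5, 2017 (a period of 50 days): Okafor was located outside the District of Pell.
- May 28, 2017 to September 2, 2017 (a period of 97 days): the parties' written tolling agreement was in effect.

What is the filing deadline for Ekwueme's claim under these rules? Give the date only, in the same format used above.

January 1, 2021

Taking the later of the act (October 25, 2013) and discovery (September 26, 2015), the claim accrued on September 26, 2015.
5 years from September 26, 2015 is September 26, 2020.
The period was tolled for 97 days by the written tolling agreement (May 28, 2017 to September 2, 2017), pushing the deadline to January 1, 2021.
No stated provision tolls the period for the defendant's absence, so the interval from December 17, 2016 to February 5, 2017 has no effect on the deadline.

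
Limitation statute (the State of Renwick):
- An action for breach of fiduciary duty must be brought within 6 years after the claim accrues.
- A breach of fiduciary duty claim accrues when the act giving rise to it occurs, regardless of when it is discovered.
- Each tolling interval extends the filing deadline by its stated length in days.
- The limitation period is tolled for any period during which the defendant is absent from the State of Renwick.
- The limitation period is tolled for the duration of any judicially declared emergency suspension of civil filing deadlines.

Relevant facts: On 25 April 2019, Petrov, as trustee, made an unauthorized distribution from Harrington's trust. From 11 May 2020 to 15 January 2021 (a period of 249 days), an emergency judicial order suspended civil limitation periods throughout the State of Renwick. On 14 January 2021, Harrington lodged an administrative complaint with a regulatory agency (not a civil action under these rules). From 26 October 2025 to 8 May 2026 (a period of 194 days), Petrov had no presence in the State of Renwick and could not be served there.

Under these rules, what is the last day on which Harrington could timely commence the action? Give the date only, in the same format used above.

The claim accrued on 25 April 2019, the date of the act.
6 years from 25 April 2019 is 25 April 2025.
The emergency suspension of filing deadlines from 11 May 2020 to 15 January 2021 tolled the period for 249 days, extending the deadline to 30 December 2025.
The period was tolled for 194 days by the defendant's absence from the jurisdiction (26 October 2025 to 8 May 2026), pushing the deadline to 12 July 2026.
The other events in the timeline have no effect on the limitation period under the stated rules.

12 July 2026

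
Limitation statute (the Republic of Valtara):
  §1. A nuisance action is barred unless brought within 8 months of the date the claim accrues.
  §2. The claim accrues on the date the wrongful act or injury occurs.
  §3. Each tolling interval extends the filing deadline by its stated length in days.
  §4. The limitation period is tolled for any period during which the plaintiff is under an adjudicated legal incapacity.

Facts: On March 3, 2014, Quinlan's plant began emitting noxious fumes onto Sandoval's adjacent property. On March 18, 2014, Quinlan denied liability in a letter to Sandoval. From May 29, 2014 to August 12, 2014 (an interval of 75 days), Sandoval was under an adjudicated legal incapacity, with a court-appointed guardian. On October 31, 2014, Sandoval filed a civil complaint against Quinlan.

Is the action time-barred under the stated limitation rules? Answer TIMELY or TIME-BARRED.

TIMELY

The claim accrued on March 3, 2014, when the wrongful act occurred.
8 months from March 3, 2014 is November 3, 2014.
The period was tolled for 75 days by the plaintiff's legal incapacity (May 29, 2014 to August 12, 2014), pushing the deadline to January 17, 2015.
None of the other events listed affects the running of the period under the stated rules.
Sandoval filed on October 31, 2014, before the January 17, 2015 deadline, so the action is timely.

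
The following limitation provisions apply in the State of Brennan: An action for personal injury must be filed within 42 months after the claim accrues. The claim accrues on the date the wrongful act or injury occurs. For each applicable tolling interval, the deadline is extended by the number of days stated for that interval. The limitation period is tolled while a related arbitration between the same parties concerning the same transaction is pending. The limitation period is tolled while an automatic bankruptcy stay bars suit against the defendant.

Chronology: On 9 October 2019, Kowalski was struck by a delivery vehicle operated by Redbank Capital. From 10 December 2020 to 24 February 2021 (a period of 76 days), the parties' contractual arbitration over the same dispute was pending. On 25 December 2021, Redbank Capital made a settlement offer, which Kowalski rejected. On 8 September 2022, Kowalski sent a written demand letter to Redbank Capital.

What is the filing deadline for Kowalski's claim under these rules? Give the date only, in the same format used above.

24 June 2023

The limitation period began to run on 9 October 2019.
Adding the 42 months base period to 9 October 2019 gives a deadline of 9 April 2023, before any tolling.
Because the pending related arbitration ran from 10 December 2020 to 24 February 2021, the deadline is extended by 76 days to 24 June 2023.
None of the other events listed affects the running of the period under the stated rules.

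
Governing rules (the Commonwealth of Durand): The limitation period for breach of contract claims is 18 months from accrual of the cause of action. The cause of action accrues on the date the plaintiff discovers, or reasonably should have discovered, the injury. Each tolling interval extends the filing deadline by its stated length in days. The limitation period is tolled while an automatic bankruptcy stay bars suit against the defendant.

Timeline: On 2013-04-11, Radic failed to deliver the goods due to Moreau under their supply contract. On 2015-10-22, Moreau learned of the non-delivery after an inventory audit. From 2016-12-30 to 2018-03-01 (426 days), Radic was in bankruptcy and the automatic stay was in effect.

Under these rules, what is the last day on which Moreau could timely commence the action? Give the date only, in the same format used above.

2018-06-22

Accrual is tied to discovery, so the period began on 2015-10-22 rather than on 2013-04-11 when the act occurred.
Adding the 18 months base period to 2015-10-22 gives a deadline of 2017-04-22, before any tolling.
Because the automatic bankruptcy stay ran from 2016-12-30 to 2018-03-01, the deadline is extended by 426 days to 2018-06-22.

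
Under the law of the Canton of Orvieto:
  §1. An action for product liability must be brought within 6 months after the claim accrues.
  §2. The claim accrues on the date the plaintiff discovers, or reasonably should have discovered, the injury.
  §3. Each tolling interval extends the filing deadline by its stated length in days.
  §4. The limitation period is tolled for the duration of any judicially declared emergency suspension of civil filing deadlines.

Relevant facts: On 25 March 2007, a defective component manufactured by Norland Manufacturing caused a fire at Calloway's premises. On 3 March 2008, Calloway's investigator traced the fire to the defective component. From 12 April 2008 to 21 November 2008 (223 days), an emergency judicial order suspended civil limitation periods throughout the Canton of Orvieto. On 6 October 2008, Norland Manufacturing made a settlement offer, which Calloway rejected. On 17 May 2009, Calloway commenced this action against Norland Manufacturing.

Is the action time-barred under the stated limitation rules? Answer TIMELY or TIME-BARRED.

TIME-BARRED

Under the discovery rule, the claim accrued on 3 March 2008, when Calloway discovered the injury — not on the 25 March 2007 date of the underlying act.
Adding the 6 months base period to 3 March 2008 gives a deadline of 3 September 2008, before any tolling.
Because the emergency suspension of filing deadlines ran from 12 April 2008 to 21 November 2008, the deadline is extended by 223 days to 14 April 2009.
The other events in the timeline have no effect on the limitation period under the stated rules.
The 17 May 2009 filing falls after the 14 April 2009 deadline; the claim is time-barred.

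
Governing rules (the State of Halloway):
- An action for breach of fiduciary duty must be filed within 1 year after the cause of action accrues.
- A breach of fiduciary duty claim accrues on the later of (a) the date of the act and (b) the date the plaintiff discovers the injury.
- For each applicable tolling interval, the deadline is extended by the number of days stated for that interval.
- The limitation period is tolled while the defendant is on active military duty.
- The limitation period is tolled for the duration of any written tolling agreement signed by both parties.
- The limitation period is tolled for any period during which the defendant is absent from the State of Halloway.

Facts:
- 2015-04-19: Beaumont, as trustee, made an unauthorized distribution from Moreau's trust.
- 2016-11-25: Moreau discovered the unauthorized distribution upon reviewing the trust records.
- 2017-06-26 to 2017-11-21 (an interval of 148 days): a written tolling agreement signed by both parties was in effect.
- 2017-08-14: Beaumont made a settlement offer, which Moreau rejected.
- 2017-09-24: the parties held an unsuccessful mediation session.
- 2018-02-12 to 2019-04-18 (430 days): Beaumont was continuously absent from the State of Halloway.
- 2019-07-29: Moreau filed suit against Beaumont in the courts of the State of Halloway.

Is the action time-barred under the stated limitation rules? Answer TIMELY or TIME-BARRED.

TIME-BARRED

Because discovery on 2016-11-25 post-dates the 2015-04-19 act, accrual under the later-of rule falls on 2016-11-25.
The untolled deadline — 1 year after 2016-11-25 — is 2017-11-25.
The written tolling agreement from 2017-06-26 to 2017-11-21 tolled the period for 148 days, extending the deadline to 2018-04-22.
The period was tolled for 430 days by the defendant's absence from the jurisdiction (2018-02-12 to 2019-04-18), pushing the deadline to 2019-06-26.
None of the other events listed affects the running of the period under the stated rules.
Moreau filed on 2019-07-29, after the 2019-06-26 deadline, so the action is time-barred.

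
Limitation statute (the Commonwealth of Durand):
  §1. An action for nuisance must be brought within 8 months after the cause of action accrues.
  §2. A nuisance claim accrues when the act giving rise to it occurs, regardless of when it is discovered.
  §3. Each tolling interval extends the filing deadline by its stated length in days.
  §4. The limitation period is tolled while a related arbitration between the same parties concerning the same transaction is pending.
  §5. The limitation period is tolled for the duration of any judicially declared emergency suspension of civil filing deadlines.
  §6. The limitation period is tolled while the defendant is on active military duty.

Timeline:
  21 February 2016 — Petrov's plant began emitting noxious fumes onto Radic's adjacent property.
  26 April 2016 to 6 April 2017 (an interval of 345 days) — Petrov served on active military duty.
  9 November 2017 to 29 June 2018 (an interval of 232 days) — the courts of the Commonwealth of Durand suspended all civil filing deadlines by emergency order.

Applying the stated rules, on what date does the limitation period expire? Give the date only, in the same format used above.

The claim accrued on 21 February 2016, when the wrongful act occurred.
The untolled deadline — 8 months after 21 February 2016 — is 21 October 2016.
Because the defendant's active military service ran from 26 April 2016 to 6 April 2017, the deadline is extended by 345 days to 1 October 2017.
The emergency suspension of filing deadlines from 9 November 2017 to 29 June 2018 began after the period had already run on 1 October 2017, so it has no tolling effect.

1 October 2017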